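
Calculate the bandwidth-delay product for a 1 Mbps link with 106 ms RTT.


BDP = bandwidth * RTT
= 1 Mbps * 106 ms
= 1 * 1e6 * 106 / 1000 bits
= 106000 bits
= 13250 bytes
= 12.9395 KB
BDP = 106000 bits (13250 bytes)


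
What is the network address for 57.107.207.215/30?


IP:   00111001.01101011.11001111.11010111
Mask: 11111111.11111111.11111111.11111100
AND operation:
Net:  00111001.01101011.11001111.11010100
Network: 57.107.207.212/30


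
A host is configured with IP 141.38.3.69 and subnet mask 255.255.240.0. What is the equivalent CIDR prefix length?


Binary: 11111111.11111111.11110000.00000000
Count leading 1s
Prefix: /20


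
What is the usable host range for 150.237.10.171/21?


Network: 150.237.8.0
Broadcast: 150.237.15.255
First usable = network + 1
Last usable = broadcast - 1
Range: 150.237.8.1 to 150.237.15.254


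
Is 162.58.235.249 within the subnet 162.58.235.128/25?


Subnet network: 162.58.235.128
Test IP AND mask: 162.58.235.128
Yes, 162.58.235.249 is in 162.58.235.128/25


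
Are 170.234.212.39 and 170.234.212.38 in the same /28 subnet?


Mask: 255.255.255.240
170.234.212.39 AND mask = 170.234.212.32
170.234.212.38 AND mask = 170.234.212.32
Yes, same subnet (170.234.212.32)


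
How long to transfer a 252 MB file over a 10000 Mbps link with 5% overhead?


Effective throughput = 10000 * (1 - 5/100) = 9500 Mbps
File size in Mb = 252 * 8 = 2016 Mb
Time = 2016 / 9500
Time = 0.2122 seconds


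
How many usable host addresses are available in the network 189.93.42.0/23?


Host bits = 32 - 23 = 9
Total addresses = 2^9 = 512
Usable = total - 2 (network and broadcast)
Usable hosts: 510


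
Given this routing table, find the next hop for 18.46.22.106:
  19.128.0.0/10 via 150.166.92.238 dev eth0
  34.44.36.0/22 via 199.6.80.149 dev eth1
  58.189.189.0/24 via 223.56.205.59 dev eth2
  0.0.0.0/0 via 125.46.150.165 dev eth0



Longest prefix match for 18.46.22.106:
  /10 19.128.0.0: no
  /22 34.44.36.0: no
  /24 58.189.189.0: no
  /0 0.0.0.0: MATCH
Selected: next-hop 125.46.150.165 via eth0 (matched /0)


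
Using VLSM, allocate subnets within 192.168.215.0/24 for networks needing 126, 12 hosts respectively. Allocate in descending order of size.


126 hosts -> /25 (126 usable): 192.168.215.0/25
12 hosts -> /28 (14 usable): 192.168.215.128/28
Allocation: 192.168.215.0/25 (126 hosts, 126 usable); 192.168.215.128/28 (12 hosts, 14 usable)


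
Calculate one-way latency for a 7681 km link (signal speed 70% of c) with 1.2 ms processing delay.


Speed = 0.7 * 3e5 km/s = 210000 km/s
Propagation delay = 7681 / 210000 = 0.0366 s = 36.5762 ms
Processing delay = 1.2 ms
Total one-way latency = 37.7762 ms


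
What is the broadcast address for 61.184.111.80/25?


Network: 61.184.111.0/25
Host bits = 7
Set all host bits to 1:
Broadcast: 61.184.111.127


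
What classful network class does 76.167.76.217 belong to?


First octet: 76
Binary: 01001100
0xxxxxxx -> Class A (1-126)
Class A, default mask 255.0.0.0 (/8)


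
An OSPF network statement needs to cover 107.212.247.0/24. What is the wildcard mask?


Subnet mask: 255.255.255.0
Wildcard = 255.255.255.255 - subnet mask
255 - 255 = 0
255 - 255 = 0
255 - 255 = 0
255 - 0 = 255
Wildcard: 0.0.0.255


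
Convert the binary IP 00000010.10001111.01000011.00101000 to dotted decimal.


00000010 = 2
10001111 = 143
01000011 = 67
00101000 = 40
IP: 2.143.67.40


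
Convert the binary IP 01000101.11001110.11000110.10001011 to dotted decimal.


01000101 = 69
11001110 = 206
11000110 = 198
10001011 = 139
IP: 69.206.198.139


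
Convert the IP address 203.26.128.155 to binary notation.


203 = 11001011
26 = 00011010
128 = 10000000
155 = 10011011
Binary: 11001011.00011010.10000000.10011011


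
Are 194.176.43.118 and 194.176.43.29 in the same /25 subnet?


Mask: 255.255.255.128
194.176.43.118 AND mask = 194.176.43.0
194.176.43.29 AND mask = 194.176.43.0
Yes, same subnet (194.176.43.0)


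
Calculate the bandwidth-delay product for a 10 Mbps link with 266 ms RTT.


BDP = bandwidth * RTT
= 10 Mbps * 266 ms
= 10 * 1e6 * 266 / 1000 bits
= 2660000 bits
= 332500 bytes
= 324.707 KB
BDP = 2660000 bits (332500 bytes)


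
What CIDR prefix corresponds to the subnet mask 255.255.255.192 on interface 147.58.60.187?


Binary: 11111111.11111111.11111111.11000000
Count leading 1s
Prefix: /26


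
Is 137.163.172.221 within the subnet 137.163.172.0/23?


Subnet network: 137.163.172.0
Test IP AND mask: 137.163.172.0
Yes, 137.163.172.221 is in 137.163.172.0/23


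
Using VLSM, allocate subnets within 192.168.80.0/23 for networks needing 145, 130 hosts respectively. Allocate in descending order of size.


145 hosts -> /24 (254 usable): 192.168.80.0/24
130 hosts -> /24 (254 usable): 192.168.81.0/24
Allocation: 192.168.80.0/24 (145 hosts, 254 usable); 192.168.81.0/24 (130 hosts, 254 usable)


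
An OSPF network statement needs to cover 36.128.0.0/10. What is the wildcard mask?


Subnet mask: 255.192.0.0
Wildcard = 255.255.255.255 - subnet mask
255 - 255 = 0
255 - 192 = 63
255 - 0 = 255
255 - 0 = 255
Wildcard: 0.63.255.255


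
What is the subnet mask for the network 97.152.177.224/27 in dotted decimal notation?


/27 means 27 network bits, 5 host bits
Binary: 11111111111111111111111111100000
Mask: 255.255.255.224


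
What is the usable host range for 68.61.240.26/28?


Network: 68.61.240.16
Broadcast: 68.61.240.31
First usable = network + 1
Last usable = broadcast - 1
Range: 68.61.240.17 to 68.61.240.30


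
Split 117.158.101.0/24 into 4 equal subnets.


New prefix = 24 + 2 = 26
Each subnet has 64 addresses
  117.158.101.0/26
  117.158.101.64/26
  117.158.101.128/26
  117.158.101.192/26
Subnets: 117.158.101.0/26, 117.158.101.64/26, 117.158.101.128/26, 117.158.101.192/26


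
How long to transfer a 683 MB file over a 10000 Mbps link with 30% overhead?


Effective throughput = 10000 * (1 - 30/100) = 7000 Mbps
File size in Mb = 683 * 8 = 5464 Mb
Time = 5464 / 7000
Time = 0.7806 seconds


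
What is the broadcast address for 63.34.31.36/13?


Network: 63.32.0.0/13
Host bits = 19
Set all host bits to 1:
Broadcast: 63.39.255.255


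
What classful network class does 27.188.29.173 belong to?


First octet: 27
Binary: 00011011
0xxxxxxx -> Class A (1-126)
Class A, default mask 255.0.0.0 (/8)


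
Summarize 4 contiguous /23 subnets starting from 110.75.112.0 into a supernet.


Original prefix: /23
Number of subnets: 4 = 2^2
New prefix = 23 - 2 = 21
Supernet: 110.75.112.0/21


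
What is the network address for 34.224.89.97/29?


IP:   00100010.11100000.01011001.01100001
Mask: 11111111.11111111.11111111.11111000
AND operation:
Net:  00100010.11100000.01011001.01100000
Network: 34.224.89.96/29


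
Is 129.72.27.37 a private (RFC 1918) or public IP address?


RFC 1918 private ranges:
  10.0.0.0/8 (10.0.0.0 - 10.255.255.255)
  172.16.0.0/12 (172.16.0.0 - 172.31.255.255)
  192.168.0.0/16 (192.168.0.0 - 192.168.255.255)
Public (not in any RFC 1918 range)


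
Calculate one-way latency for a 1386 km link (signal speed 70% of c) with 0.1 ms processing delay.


Speed = 0.7 * 3e5 km/s = 210000 km/s
Propagation delay = 1386 / 210000 = 0.0066 s = 6.6 ms
Processing delay = 0.1 ms
Total one-way latency = 6.7 ms


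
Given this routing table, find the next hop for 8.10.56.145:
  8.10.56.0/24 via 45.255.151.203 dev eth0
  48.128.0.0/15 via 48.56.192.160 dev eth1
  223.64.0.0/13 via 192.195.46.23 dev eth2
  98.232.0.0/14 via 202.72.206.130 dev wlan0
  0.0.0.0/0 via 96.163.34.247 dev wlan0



Longest prefix match for 8.10.56.145:
  /24 8.10.56.0: MATCH
  /15 48.128.0.0: no
  /13 223.64.0.0: no
  /14 98.232.0.0: no
  /0 0.0.0.0: MATCH
Selected: next-hop 45.255.151.203 via eth0 (matched /24)


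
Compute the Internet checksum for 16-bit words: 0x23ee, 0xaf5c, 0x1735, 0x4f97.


Sum all words (with carry folding):
+ 0x23ee = 0x23ee
+ 0xaf5c = 0xd34a
+ 0x1735 = 0xea7f
+ 0x4f97 = 0x3a17
One's complement: ~0x3a17
Checksum = 0xc5e8


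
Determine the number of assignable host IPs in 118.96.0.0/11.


Host bits = 32 - 11 = 21
Total addresses = 2^21 = 2097152
Usable = total - 2 (network and broadcast)
Usable hosts: 2097150


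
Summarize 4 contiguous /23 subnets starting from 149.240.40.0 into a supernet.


Original prefix: /23
Number of subnets: 4 = 2^2
New prefix = 23 - 2 = 21
Supernet: 149.240.40.0/21


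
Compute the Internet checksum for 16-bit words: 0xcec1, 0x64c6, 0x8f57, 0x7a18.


Sum all words (with carry folding):
+ 0xcec1 = 0xcec1
+ 0x64c6 = 0x3388
+ 0x8f57 = 0xc2df
+ 0x7a18 = 0x3cf8
One's complement: ~0x3cf8
Checksum = 0xc307


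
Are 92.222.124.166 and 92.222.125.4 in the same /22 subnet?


Mask: 255.255.252.0
92.222.124.166 AND mask = 92.222.124.0
92.222.125.4 AND mask = 92.222.124.0
Yes, same subnet (92.222.124.0)


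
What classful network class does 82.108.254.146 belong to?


First octet: 82
Binary: 01010010
0xxxxxxx -> Class A (1-126)
Class A, default mask 255.0.0.0 (/8)


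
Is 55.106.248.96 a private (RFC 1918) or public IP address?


RFC 1918 private ranges:
  10.0.0.0/8 (10.0.0.0 - 10.255.255.255)
  172.16.0.0/12 (172.16.0.0 - 172.31.255.255)
  192.168.0.0/16 (192.168.0.0 - 192.168.255.255)
Public (not in any RFC 1918 range)


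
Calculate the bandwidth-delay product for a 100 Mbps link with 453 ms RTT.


BDP = bandwidth * RTT
= 100 Mbps * 453 ms
= 100 * 1e6 * 453 / 1000 bits
= 45300000 bits
= 5662500 bytes
= 5529.7852 KB
BDP = 45300000 bits (5662500 bytes)


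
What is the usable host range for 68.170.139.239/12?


Network: 68.160.0.0
Broadcast: 68.175.255.255
First usable = network + 1
Last usable = broadcast - 1
Range: 68.160.0.1 to 68.175.255.254


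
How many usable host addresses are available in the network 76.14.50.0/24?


Host bits = 32 - 24 = 8
Total addresses = 2^8 = 256
Usable = total - 2 (network and broadcast)
Usable hosts: 254


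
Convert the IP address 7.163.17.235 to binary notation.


7 = 00000111
163 = 10100011
17 = 00010001
235 = 11101011
Binary: 00000111.10100011.00010001.11101011


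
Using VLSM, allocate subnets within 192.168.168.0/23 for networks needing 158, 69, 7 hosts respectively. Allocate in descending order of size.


158 hosts -> /24 (254 usable): 192.168.168.0/24
69 hosts -> /25 (126 usable): 192.168.169.0/25
7 hosts -> /28 (14 usable): 192.168.169.128/28
Allocation: 192.168.168.0/24 (158 hosts, 254 usable); 192.168.169.0/25 (69 hosts, 126 usable); 192.168.169.128/28 (7 hosts, 14 usable)


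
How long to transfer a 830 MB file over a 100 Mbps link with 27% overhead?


Effective throughput = 100 * (1 - 27/100) = 73 Mbps
File size in Mb = 830 * 8 = 6640 Mb
Time = 6640 / 73
Time = 90.9589 seconds


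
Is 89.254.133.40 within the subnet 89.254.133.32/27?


Subnet network: 89.254.133.32
Test IP AND mask: 89.254.133.32
Yes, 89.254.133.40 is in 89.254.133.32/27


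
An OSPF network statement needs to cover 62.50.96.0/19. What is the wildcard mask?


Subnet mask: 255.255.224.0
Wildcard = 255.255.255.255 - subnet mask
255 - 255 = 0
255 - 255 = 0
255 - 224 = 31
255 - 0 = 255
Wildcard: 0.0.31.255


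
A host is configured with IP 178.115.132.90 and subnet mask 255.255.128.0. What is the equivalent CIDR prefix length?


Binary: 11111111.11111111.10000000.00000000
Count leading 1s
Prefix: /17


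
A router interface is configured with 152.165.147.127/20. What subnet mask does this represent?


/20 means 20 network bits, 12 host bits
Binary: 11111111111111111111000000000000
Mask: 255.255.240.0


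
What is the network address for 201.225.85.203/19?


IP:   11001001.11100001.01010101.11001011
Mask: 11111111.11111111.11100000.00000000
AND operation:
Net:  11001001.11100001.01000000.00000000
Network: 201.225.64.0/19


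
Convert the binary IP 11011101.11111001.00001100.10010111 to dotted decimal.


11011101 = 221
11111001 = 249
00001100 = 12
10010111 = 151
IP: 221.249.12.151


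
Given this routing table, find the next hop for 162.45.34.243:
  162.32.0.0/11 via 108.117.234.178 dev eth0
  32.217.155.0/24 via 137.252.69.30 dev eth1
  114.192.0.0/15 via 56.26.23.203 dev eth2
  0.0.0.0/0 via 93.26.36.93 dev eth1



Longest prefix match for 162.45.34.243:
  /11 162.32.0.0: MATCH
  /24 32.217.155.0: no
  /15 114.192.0.0: no
  /0 0.0.0.0: MATCH
Selected: next-hop 108.117.234.178 via eth0 (matched /11)


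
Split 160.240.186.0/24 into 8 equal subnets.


New prefix = 24 + 3 = 27
Each subnet has 32 addresses
  160.240.186.0/27
  160.240.186.32/27
  160.240.186.64/27
  160.240.186.96/27
  160.240.186.128/27
  160.240.186.160/27
  160.240.186.192/27
  160.240.186.224/27
Subnets: 160.240.186.0/27, 160.240.186.32/27, 160.240.186.64/27, 160.240.186.96/27, 160.240.186.128/27, 160.240.186.160/27, 160.240.186.192/27, 160.240.186.224/27


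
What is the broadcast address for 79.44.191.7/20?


Network: 79.44.176.0/20
Host bits = 12
Set all host bits to 1:
Broadcast: 79.44.191.255


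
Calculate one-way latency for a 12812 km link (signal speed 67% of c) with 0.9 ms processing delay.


Speed = 0.67 * 3e5 km/s = 201000 km/s
Propagation delay = 12812 / 201000 = 0.0637 s = 63.7413 ms
Processing delay = 0.9 ms
Total one-way latency = 64.6413 ms


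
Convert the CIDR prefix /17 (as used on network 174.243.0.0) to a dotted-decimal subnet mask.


/17 means 17 network bits, 15 host bits
Binary: 11111111111111111000000000000000
Mask: 255.255.128.0


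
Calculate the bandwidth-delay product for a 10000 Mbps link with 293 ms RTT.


BDP = bandwidth * RTT
= 10000 Mbps * 293 ms
= 10000 * 1e6 * 293 / 1000 bits
= 2930000000 bits
= 366250000 bytes
= 357666.0156 KB
BDP = 2930000000 bits (366250000 bytes)


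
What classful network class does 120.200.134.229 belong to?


First octet: 120
Binary: 01111000
0xxxxxxx -> Class A (1-126)
Class A, default mask 255.0.0.0 (/8)


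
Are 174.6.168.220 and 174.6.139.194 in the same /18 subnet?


Mask: 255.255.192.0
174.6.168.220 AND mask = 174.6.128.0
174.6.139.194 AND mask = 174.6.128.0
Yes, same subnet (174.6.128.0)


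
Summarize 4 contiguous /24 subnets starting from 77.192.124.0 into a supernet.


Original prefix: /24
Number of subnets: 4 = 2^2
New prefix = 24 - 2 = 22
Supernet: 77.192.124.0/22


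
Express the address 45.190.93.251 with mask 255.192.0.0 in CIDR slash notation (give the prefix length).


Binary: 11111111.11000000.00000000.00000000
Count leading 1s
Prefix: /10


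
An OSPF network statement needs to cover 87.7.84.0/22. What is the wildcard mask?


Subnet mask: 255.255.252.0
Wildcard = 255.255.255.255 - subnet mask
255 - 255 = 0
255 - 255 = 0
255 - 252 = 3
255 - 0 = 255
Wildcard: 0.0.3.255


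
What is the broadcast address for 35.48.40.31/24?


Network: 35.48.40.0/24
Host bits = 8
Set all host bits to 1:
Broadcast: 35.48.40.255


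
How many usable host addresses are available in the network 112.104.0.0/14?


Host bits = 32 - 14 = 18
Total addresses = 2^18 = 262144
Usable = total - 2 (network and broadcast)
Usable hosts: 262142


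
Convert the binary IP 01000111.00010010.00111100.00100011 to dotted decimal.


01000111 = 71
00010010 = 18
00111100 = 60
00100011 = 35
IP: 71.18.60.35


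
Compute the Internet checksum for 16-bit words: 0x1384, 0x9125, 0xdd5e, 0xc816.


Sum all words (with carry folding):
+ 0x1384 = 0x1384
+ 0x9125 = 0xa4a9
+ 0xdd5e = 0x8208
+ 0xc816 = 0x4a1f
One's complement: ~0x4a1f
Checksum = 0xb5e0


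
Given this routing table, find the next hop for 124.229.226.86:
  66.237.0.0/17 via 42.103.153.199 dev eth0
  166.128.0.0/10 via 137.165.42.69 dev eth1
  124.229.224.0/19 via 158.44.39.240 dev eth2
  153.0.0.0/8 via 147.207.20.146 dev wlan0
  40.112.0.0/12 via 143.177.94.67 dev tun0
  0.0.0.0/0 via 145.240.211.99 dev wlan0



Longest prefix match for 124.229.226.86:
  /17 66.237.0.0: no
  /10 166.128.0.0: no
  /19 124.229.224.0: MATCH
  /8 153.0.0.0: no
  /12 40.112.0.0: no
  /0 0.0.0.0: MATCH
Selected: next-hop 158.44.39.240 via eth2 (matched /19)


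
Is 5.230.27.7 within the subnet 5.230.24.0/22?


Subnet network: 5.230.24.0
Test IP AND mask: 5.230.24.0
Yes, 5.230.27.7 is in 5.230.24.0/22


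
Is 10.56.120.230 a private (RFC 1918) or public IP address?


RFC 1918 private ranges:
  10.0.0.0/8 (10.0.0.0 - 10.255.255.255)
  172.16.0.0/12 (172.16.0.0 - 172.31.255.255)
  192.168.0.0/16 (192.168.0.0 - 192.168.255.255)
Private (in 10.0.0.0/8)


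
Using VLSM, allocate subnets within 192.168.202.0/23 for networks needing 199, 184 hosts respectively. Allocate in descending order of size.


199 hosts -> /24 (254 usable): 192.168.202.0/24
184 hosts -> /24 (254 usable): 192.168.203.0/24
Allocation: 192.168.202.0/24 (199 hosts, 254 usable); 192.168.203.0/24 (184 hosts, 254 usable)


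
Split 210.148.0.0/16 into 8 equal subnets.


New prefix = 16 + 3 = 19
Each subnet has 8192 addresses
  210.148.0.0/19
  210.148.32.0/19
  210.148.64.0/19
  210.148.96.0/19
  210.148.128.0/19
  210.148.160.0/19
  210.148.192.0/19
  210.148.224.0/19
Subnets: 210.148.0.0/19, 210.148.32.0/19, 210.148.64.0/19, 210.148.96.0/19, 210.148.128.0/19, 210.148.160.0/19, 210.148.192.0/19, 210.148.224.0/19


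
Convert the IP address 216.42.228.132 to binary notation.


216 = 11011000
42 = 00101010
228 = 11100100
132 = 10000100
Binary: 11011000.00101010.11100100.10000100


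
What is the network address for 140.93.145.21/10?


IP:   10001100.01011101.10010001.00010101
Mask: 11111111.11000000.00000000.00000000
AND operation:
Net:  10001100.01000000.00000000.00000000
Network: 140.64.0.0/10


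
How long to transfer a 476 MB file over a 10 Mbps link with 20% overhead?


Effective throughput = 10 * (1 - 20/100) = 8 Mbps
File size in Mb = 476 * 8 = 3808 Mb
Time = 3808 / 8
Time = 476 seconds


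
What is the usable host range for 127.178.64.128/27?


Network: 127.178.64.128
Broadcast: 127.178.64.159
First usable = network + 1
Last usable = broadcast - 1
Range: 127.178.64.129 to 127.178.64.158


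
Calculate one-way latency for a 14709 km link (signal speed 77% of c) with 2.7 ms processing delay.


Speed = 0.77 * 3e5 km/s = 231000 km/s
Propagation delay = 14709 / 231000 = 0.0637 s = 63.6753 ms
Processing delay = 2.7 ms
Total one-way latency = 66.3753 ms


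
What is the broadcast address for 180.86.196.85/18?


Network: 180.86.192.0/18
Host bits = 14
Set all host bits to 1:
Broadcast: 180.86.255.255


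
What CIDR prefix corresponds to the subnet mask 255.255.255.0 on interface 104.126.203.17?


Binary: 11111111.11111111.11111111.00000000
Count leading 1s
Prefix: /24


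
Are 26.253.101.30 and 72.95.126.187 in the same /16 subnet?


Mask: 255.255.0.0
26.253.101.30 AND mask = 26.253.0.0
72.95.126.187 AND mask = 72.95.0.0
No, different subnets (26.253.0.0 vs 72.95.0.0)


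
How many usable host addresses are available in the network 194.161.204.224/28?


Host bits = 32 - 28 = 4
Total addresses = 2^4 = 16
Usable = total - 2 (network and broadcast)
Usable hosts: 14


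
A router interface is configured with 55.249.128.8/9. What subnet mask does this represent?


/9 means 9 network bits, 23 host bits
Binary: 11111111100000000000000000000000
Mask: 255.128.0.0


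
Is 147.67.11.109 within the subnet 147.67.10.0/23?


Subnet network: 147.67.10.0
Test IP AND mask: 147.67.10.0
Yes, 147.67.11.109 is in 147.67.10.0/23


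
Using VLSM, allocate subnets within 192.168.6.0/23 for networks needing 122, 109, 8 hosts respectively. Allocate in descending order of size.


122 hosts -> /25 (126 usable): 192.168.6.0/25
109 hosts -> /25 (126 usable): 192.168.6.128/25
8 hosts -> /28 (14 usable): 192.168.7.0/28
Allocation: 192.168.6.0/25 (122 hosts, 126 usable); 192.168.6.128/25 (109 hosts, 126 usable); 192.168.7.0/28 (8 hosts, 14 usable)


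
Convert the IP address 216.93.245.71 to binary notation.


216 = 11011000
93 = 01011101
245 = 11110101
71 = 01000111
Binary: 11011000.01011101.11110101.01000111


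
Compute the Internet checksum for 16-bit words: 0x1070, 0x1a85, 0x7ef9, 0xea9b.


Sum all words (with carry folding):
+ 0x1070 = 0x1070
+ 0x1a85 = 0x2af5
+ 0x7ef9 = 0xa9ee
+ 0xea9b = 0x948a
One's complement: ~0x948a
Checksum = 0x6b75


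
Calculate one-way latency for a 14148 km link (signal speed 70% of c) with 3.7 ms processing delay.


Speed = 0.7 * 3e5 km/s = 210000 km/s
Propagation delay = 14148 / 210000 = 0.0674 s = 67.3714 ms
Processing delay = 3.7 ms
Total one-way latency = 71.0714 ms


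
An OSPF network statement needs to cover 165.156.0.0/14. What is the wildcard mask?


Subnet mask: 255.252.0.0
Wildcard = 255.255.255.255 - subnet mask
255 - 255 = 0
255 - 252 = 3
255 - 0 = 255
255 - 0 = 255
Wildcard: 0.3.255.255


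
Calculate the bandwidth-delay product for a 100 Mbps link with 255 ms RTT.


BDP = bandwidth * RTT
= 100 Mbps * 255 ms
= 100 * 1e6 * 255 / 1000 bits
= 25500000 bits
= 3187500 bytes
= 3112.793 KB
BDP = 25500000 bits (3187500 bytes)


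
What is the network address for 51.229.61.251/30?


IP:   00110011.11100101.00111101.11111011
Mask: 11111111.11111111.11111111.11111100
AND operation:
Net:  00110011.11100101.00111101.11111000
Network: 51.229.61.248/30


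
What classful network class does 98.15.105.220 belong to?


First octet: 98
Binary: 01100010
0xxxxxxx -> Class A (1-126)
Class A, default mask 255.0.0.0 (/8)


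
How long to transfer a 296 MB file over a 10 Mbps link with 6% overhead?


Effective throughput = 10 * (1 - 6/100) = 9.4 Mbps
File size in Mb = 296 * 8 = 2368 Mb
Time = 2368 / 9.4
Time = 251.9149 seconds


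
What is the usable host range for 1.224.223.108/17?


Network: 1.224.128.0
Broadcast: 1.224.255.255
First usable = network + 1
Last usable = broadcast - 1
Range: 1.224.128.1 to 1.224.255.254


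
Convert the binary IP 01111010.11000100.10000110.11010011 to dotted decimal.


01111010 = 122
11000100 = 196
10000110 = 134
11010011 = 211
IP: 122.196.134.211


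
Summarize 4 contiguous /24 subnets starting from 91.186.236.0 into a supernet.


Original prefix: /24
Number of subnets: 4 = 2^2
New prefix = 24 - 2 = 22
Supernet: 91.186.236.0/22


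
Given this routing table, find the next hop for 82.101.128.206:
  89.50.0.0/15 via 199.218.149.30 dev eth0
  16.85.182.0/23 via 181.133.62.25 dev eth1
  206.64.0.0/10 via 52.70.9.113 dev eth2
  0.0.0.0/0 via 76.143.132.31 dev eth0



Longest prefix match for 82.101.128.206:
  /15 89.50.0.0: no
  /23 16.85.182.0: no
  /10 206.64.0.0: no
  /0 0.0.0.0: MATCH
Selected: next-hop 76.143.132.31 via eth0 (matched /0)


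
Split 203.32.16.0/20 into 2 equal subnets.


New prefix = 20 + 1 = 21
Each subnet has 2048 addresses
  203.32.16.0/21
  203.32.24.0/21
Subnets: 203.32.16.0/21, 203.32.24.0/21


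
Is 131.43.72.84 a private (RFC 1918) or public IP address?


RFC 1918 private ranges:
  10.0.0.0/8 (10.0.0.0 - 10.255.255.255)
  172.16.0.0/12 (172.16.0.0 - 172.31.255.255)
  192.168.0.0/16 (192.168.0.0 - 192.168.255.255)
Public (not in any RFC 1918 range)


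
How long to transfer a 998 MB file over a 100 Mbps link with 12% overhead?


Effective throughput = 100 * (1 - 12/100) = 88 Mbps
File size in Mb = 998 * 8 = 7984 Mb
Time = 7984 / 88
Time = 90.7273 seconds


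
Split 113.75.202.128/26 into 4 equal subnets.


New prefix = 26 + 2 = 28
Each subnet has 16 addresses
  113.75.202.128/28
  113.75.202.144/28
  113.75.202.160/28
  113.75.202.176/28
Subnets: 113.75.202.128/28, 113.75.202.144/28, 113.75.202.160/28, 113.75.202.176/28


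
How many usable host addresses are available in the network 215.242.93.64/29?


Host bits = 32 - 29 = 3
Total addresses = 2^3 = 8
Usable = total - 2 (network and broadcast)
Usable hosts: 6


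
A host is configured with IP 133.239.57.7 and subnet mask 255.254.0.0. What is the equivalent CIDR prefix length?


Binary: 11111111.11111110.00000000.00000000
Count leading 1s
Prefix: /15


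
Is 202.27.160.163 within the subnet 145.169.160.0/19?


Subnet network: 145.169.160.0
Test IP AND mask: 202.27.160.0
No, 202.27.160.163 is not in 145.169.160.0/19


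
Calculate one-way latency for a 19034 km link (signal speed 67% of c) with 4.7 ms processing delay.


Speed = 0.67 * 3e5 km/s = 201000 km/s
Propagation delay = 19034 / 201000 = 0.0947 s = 94.6965 ms
Processing delay = 4.7 ms
Total one-way latency = 99.3965 ms


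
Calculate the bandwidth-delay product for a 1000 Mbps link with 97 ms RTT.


BDP = bandwidth * RTT
= 1000 Mbps * 97 ms
= 1000 * 1e6 * 97 / 1000 bits
= 97000000 bits
= 12125000 bytes
= 11840.8203 KB
BDP = 97000000 bits (12125000 bytes)


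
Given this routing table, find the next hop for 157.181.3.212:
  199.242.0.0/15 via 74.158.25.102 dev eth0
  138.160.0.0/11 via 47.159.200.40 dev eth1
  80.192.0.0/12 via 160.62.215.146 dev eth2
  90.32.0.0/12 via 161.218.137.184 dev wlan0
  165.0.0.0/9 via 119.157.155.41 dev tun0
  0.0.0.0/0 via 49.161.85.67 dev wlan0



Longest prefix match for 157.181.3.212:
  /15 199.242.0.0: no
  /11 138.160.0.0: no
  /12 80.192.0.0: no
  /12 90.32.0.0: no
  /9 165.0.0.0: no
  /0 0.0.0.0: MATCH
Selected: next-hop 49.161.85.67 via wlan0 (matched /0)


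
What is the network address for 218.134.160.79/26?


IP:   11011010.10000110.10100000.01001111
Mask: 11111111.11111111.11111111.11000000
AND operation:
Net:  11011010.10000110.10100000.01000000
Network: 218.134.160.64/26


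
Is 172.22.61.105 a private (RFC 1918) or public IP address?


RFC 1918 private ranges:
  10.0.0.0/8 (10.0.0.0 - 10.255.255.255)
  172.16.0.0/12 (172.16.0.0 - 172.31.255.255)
  192.168.0.0/16 (192.168.0.0 - 192.168.255.255)
Private (in 172.16.0.0/12)


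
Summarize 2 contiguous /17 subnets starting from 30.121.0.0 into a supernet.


Original prefix: /17
Number of subnets: 2 = 2^1
New prefix = 17 - 1 = 16
Supernet: 30.121.0.0/16


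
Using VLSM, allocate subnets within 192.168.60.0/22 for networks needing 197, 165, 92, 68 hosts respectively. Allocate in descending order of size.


197 hosts -> /24 (254 usable): 192.168.60.0/24
165 hosts -> /24 (254 usable): 192.168.61.0/24
92 hosts -> /25 (126 usable): 192.168.62.0/25
68 hosts -> /25 (126 usable): 192.168.62.128/25
Allocation: 192.168.60.0/24 (197 hosts, 254 usable); 192.168.61.0/24 (165 hosts, 254 usable); 192.168.62.0/25 (92 hosts, 126 usable); 192.168.62.128/25 (68 hosts, 126 usable)


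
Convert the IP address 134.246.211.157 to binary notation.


134 = 10000110
246 = 11110110
211 = 11010011
157 = 10011101
Binary: 10000110.11110110.11010011.10011101


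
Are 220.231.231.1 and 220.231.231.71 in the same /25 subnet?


Mask: 255.255.255.128
220.231.231.1 AND mask = 220.231.231.0
220.231.231.71 AND mask = 220.231.231.0
Yes, same subnet (220.231.231.0)


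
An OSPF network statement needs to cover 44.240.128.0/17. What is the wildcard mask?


Subnet mask: 255.255.128.0
Wildcard = 255.255.255.255 - subnet mask
255 - 255 = 0
255 - 255 = 0
255 - 128 = 127
255 - 0 = 255
Wildcard: 0.0.127.255


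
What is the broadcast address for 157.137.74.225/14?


Network: 157.136.0.0/14
Host bits = 18
Set all host bits to 1:
Broadcast: 157.139.255.255


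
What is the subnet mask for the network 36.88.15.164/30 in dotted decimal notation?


/30 means 30 network bits, 2 host bits
Binary: 11111111111111111111111111111100
Mask: 255.255.255.252


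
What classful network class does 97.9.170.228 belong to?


First octet: 97
Binary: 01100001
0xxxxxxx -> Class A (1-126)
Class A, default mask 255.0.0.0 (/8)


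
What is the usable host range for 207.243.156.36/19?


Network: 207.243.128.0
Broadcast: 207.243.159.255
First usable = network + 1
Last usable = broadcast - 1
Range: 207.243.128.1 to 207.243.159.254


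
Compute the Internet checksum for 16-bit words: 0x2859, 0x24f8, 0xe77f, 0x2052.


Sum all words (with carry folding):
+ 0x2859 = 0x2859
+ 0x24f8 = 0x4d51
+ 0xe77f = 0x34d1
+ 0x2052 = 0x5523
One's complement: ~0x5523
Checksum = 0xaadc


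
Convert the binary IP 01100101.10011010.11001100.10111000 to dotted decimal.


01100101 = 101
10011010 = 154
11001100 = 204
10111000 = 184
IP: 101.154.204.184


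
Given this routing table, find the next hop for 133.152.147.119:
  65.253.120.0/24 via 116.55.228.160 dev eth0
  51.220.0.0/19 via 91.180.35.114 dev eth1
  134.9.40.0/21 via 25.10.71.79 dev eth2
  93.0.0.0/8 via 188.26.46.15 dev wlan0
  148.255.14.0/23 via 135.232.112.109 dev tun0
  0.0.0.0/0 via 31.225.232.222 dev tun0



Longest prefix match for 133.152.147.119:
  /24 65.253.120.0: no
  /19 51.220.0.0: no
  /21 134.9.40.0: no
  /8 93.0.0.0: no
  /23 148.255.14.0: no
  /0 0.0.0.0: MATCH
Selected: next-hop 31.225.232.222 via tun0 (matched /0)


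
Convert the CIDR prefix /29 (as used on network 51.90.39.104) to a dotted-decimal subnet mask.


/29 means 29 network bits, 3 host bits
Binary: 11111111111111111111111111111000
Mask: 255.255.255.248


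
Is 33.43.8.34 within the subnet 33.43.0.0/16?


Subnet network: 33.43.0.0
Test IP AND mask: 33.43.0.0
Yes, 33.43.8.34 is in 33.43.0.0/16


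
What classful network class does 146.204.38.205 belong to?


First octet: 146
Binary: 10010010
10xxxxxx -> Class B (128-191)
Class B, default mask 255.255.0.0 (/16)


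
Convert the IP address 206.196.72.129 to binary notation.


206 = 11001110
196 = 11000100
72 = 01001000
129 = 10000001
Binary: 11001110.11000100.01001000.10000001


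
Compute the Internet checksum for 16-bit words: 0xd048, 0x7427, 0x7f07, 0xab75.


Sum all words (with carry folding):
+ 0xd048 = 0xd048
+ 0x7427 = 0x4470
+ 0x7f07 = 0xc377
+ 0xab75 = 0x6eed
One's complement: ~0x6eed
Checksum = 0x9112


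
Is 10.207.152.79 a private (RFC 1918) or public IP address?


RFC 1918 private ranges:
  10.0.0.0/8 (10.0.0.0 - 10.255.255.255)
  172.16.0.0/12 (172.16.0.0 - 172.31.255.255)
  192.168.0.0/16 (192.168.0.0 - 192.168.255.255)
Private (in 10.0.0.0/8)


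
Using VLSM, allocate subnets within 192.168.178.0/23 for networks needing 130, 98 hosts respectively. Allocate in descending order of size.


130 hosts -> /24 (254 usable): 192.168.178.0/24
98 hosts -> /25 (126 usable): 192.168.179.0/25
Allocation: 192.168.178.0/24 (130 hosts, 254 usable); 192.168.179.0/25 (98 hosts, 126 usable)


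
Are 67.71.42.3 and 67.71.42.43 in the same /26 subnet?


Mask: 255.255.255.192
67.71.42.3 AND mask = 67.71.42.0
67.71.42.43 AND mask = 67.71.42.0
Yes, same subnet (67.71.42.0)


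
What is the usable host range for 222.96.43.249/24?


Network: 222.96.43.0
Broadcast: 222.96.43.255
First usable = network + 1
Last usable = broadcast - 1
Range: 222.96.43.1 to 222.96.43.254


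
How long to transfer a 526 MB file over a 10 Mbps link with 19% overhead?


Effective throughput = 10 * (1 - 19/100) = 8.1 Mbps
File size in Mb = 526 * 8 = 4208 Mb
Time = 4208 / 8.1
Time = 519.5062 seconds


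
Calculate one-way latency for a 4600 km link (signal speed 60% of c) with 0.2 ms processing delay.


Speed = 0.6 * 3e5 km/s = 180000 km/s
Propagation delay = 4600 / 180000 = 0.0256 s = 25.5556 ms
Processing delay = 0.2 ms
Total one-way latency = 25.7556 ms


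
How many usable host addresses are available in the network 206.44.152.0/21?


Host bits = 32 - 21 = 11
Total addresses = 2^11 = 2048
Usable = total - 2 (network and broadcast)
Usable hosts: 2046


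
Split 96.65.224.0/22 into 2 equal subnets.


New prefix = 22 + 1 = 23
Each subnet has 512 addresses
  96.65.224.0/23
  96.65.226.0/23
Subnets: 96.65.224.0/23, 96.65.226.0/23


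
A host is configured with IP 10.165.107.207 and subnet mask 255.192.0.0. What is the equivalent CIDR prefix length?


Binary: 11111111.11000000.00000000.00000000
Count leading 1s
Prefix: /10


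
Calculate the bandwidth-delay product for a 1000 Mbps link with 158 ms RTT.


BDP = bandwidth * RTT
= 1000 Mbps * 158 ms
= 1000 * 1e6 * 158 / 1000 bits
= 158000000 bits
= 19750000 bytes
= 19287.1094 KB
BDP = 158000000 bits (19750000 bytes)


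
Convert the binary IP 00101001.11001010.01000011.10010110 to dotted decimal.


00101001 = 41
11001010 = 202
01000011 = 67
10010110 = 150
IP: 41.202.67.150


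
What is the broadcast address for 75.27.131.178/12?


Network: 75.16.0.0/12
Host bits = 20
Set all host bits to 1:
Broadcast: 75.31.255.255


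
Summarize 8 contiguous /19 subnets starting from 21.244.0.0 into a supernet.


Original prefix: /19
Number of subnets: 8 = 2^3
New prefix = 19 - 3 = 16
Supernet: 21.244.0.0/16


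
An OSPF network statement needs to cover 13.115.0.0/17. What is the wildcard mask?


Subnet mask: 255.255.128.0
Wildcard = 255.255.255.255 - subnet mask
255 - 255 = 0
255 - 255 = 0
255 - 128 = 127
255 - 0 = 255
Wildcard: 0.0.127.255


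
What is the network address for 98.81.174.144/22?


IP:   01100010.01010001.10101110.10010000
Mask: 11111111.11111111.11111100.00000000
AND operation:
Net:  01100010.01010001.10101100.00000000
Network: 98.81.172.0/22


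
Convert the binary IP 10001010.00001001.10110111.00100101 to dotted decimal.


10001010 = 138
00001001 = 9
10110111 = 183
00100101 = 37
IP: 138.9.183.37


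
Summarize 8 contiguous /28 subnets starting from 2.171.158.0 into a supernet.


Original prefix: /28
Number of subnets: 8 = 2^3
New prefix = 28 - 3 = 25
Supernet: 2.171.158.0/25


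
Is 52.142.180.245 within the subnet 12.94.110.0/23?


Subnet network: 12.94.110.0
Test IP AND mask: 52.142.180.0
No, 52.142.180.245 is not in 12.94.110.0/23


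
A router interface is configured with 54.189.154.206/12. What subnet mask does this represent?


/12 means 12 network bits, 20 host bits
Binary: 11111111111100000000000000000000
Mask: 255.240.0.0


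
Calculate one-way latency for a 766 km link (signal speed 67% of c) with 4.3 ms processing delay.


Speed = 0.67 * 3e5 km/s = 201000 km/s
Propagation delay = 766 / 201000 = 0.0038 s = 3.8109 ms
Processing delay = 4.3 ms
Total one-way latency = 8.1109 ms


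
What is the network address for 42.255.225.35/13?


IP:   00101010.11111111.11100001.00100011
Mask: 11111111.11111000.00000000.00000000
AND operation:
Net:  00101010.11111000.00000000.00000000
Network: 42.248.0.0/13


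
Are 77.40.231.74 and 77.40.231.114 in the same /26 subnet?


Mask: 255.255.255.192
77.40.231.74 AND mask = 77.40.231.64
77.40.231.114 AND mask = 77.40.231.64
Yes, same subnet (77.40.231.64)


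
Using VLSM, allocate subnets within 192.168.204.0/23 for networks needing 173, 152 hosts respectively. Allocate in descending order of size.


173 hosts -> /24 (254 usable): 192.168.204.0/24
152 hosts -> /24 (254 usable): 192.168.205.0/24
Allocation: 192.168.204.0/24 (173 hosts, 254 usable); 192.168.205.0/24 (152 hosts, 254 usable)


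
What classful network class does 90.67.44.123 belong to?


First octet: 90
Binary: 01011010
0xxxxxxx -> Class A (1-126)
Class A, default mask 255.0.0.0 (/8)


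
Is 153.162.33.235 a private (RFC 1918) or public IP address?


RFC 1918 private ranges:
  10.0.0.0/8 (10.0.0.0 - 10.255.255.255)
  172.16.0.0/12 (172.16.0.0 - 172.31.255.255)
  192.168.0.0/16 (192.168.0.0 - 192.168.255.255)
Public (not in any RFC 1918 range)


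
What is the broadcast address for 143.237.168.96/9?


Network: 143.128.0.0/9
Host bits = 23
Set all host bits to 1:
Broadcast: 143.255.255.255


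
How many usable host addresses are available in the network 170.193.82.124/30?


Host bits = 32 - 30 = 2
Total addresses = 2^2 = 4
Usable = total - 2 (network and broadcast)
Usable hosts: 2


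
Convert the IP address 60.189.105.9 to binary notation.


60 = 00111100
189 = 10111101
105 = 01101001
9 = 00001001
Binary: 00111100.10111101.01101001.00001001


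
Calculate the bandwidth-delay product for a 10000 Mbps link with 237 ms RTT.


BDP = bandwidth * RTT
= 10000 Mbps * 237 ms
= 10000 * 1e6 * 237 / 1000 bits
= 2370000000 bits
= 296250000 bytes
= 289306.6406 KB
BDP = 2370000000 bits (296250000 bytes)


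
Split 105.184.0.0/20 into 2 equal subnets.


New prefix = 20 + 1 = 21
Each subnet has 2048 addresses
  105.184.0.0/21
  105.184.8.0/21
Subnets: 105.184.0.0/21, 105.184.8.0/21


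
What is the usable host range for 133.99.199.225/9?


Network: 133.0.0.0
Broadcast: 133.127.255.255
First usable = network + 1
Last usable = broadcast - 1
Range: 133.0.0.1 to 133.127.255.254


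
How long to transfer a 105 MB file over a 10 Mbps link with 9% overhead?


Effective throughput = 10 * (1 - 9/100) = 9.1 Mbps
File size in Mb = 105 * 8 = 840 Mb
Time = 840 / 9.1
Time = 92.3077 seconds


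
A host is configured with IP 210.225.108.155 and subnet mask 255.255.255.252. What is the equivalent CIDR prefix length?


Binary: 11111111.11111111.11111111.11111100
Count leading 1s
Prefix: /30


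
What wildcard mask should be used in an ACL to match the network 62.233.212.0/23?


Subnet mask: 255.255.254.0
Wildcard = 255.255.255.255 - subnet mask
255 - 255 = 0
255 - 255 = 0
255 - 254 = 1
255 - 0 = 255
Wildcard: 0.0.1.255


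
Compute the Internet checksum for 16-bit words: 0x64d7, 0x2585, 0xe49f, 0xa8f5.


Sum all words (with carry folding):
+ 0x64d7 = 0x64d7
+ 0x2585 = 0x8a5c
+ 0xe49f = 0x6efc
+ 0xa8f5 = 0x17f2
One's complement: ~0x17f2
Checksum = 0xe80d


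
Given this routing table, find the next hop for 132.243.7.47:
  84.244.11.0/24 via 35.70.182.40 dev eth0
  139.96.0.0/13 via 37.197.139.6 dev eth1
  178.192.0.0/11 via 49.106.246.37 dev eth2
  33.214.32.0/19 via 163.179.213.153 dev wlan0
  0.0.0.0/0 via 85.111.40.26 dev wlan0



Longest prefix match for 132.243.7.47:
  /24 84.244.11.0: no
  /13 139.96.0.0: no
  /11 178.192.0.0: no
  /19 33.214.32.0: no
  /0 0.0.0.0: MATCH
Selected: next-hop 85.111.40.26 via wlan0 (matched /0)


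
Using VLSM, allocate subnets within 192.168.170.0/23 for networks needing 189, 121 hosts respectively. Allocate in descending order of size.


189 hosts -> /24 (254 usable): 192.168.170.0/24
121 hosts -> /25 (126 usable): 192.168.171.0/25
Allocation: 192.168.170.0/24 (189 hosts, 254 usable); 192.168.171.0/25 (121 hosts, 126 usable)


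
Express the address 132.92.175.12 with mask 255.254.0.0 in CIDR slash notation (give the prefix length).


Binary: 11111111.11111110.00000000.00000000
Count leading 1s
Prefix: /15


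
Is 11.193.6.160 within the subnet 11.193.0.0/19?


Subnet network: 11.193.0.0
Test IP AND mask: 11.193.0.0
Yes, 11.193.6.160 is in 11.193.0.0/19


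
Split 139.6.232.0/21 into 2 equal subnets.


New prefix = 21 + 1 = 22
Each subnet has 1024 addresses
  139.6.232.0/22
  139.6.236.0/22
Subnets: 139.6.232.0/22, 139.6.236.0/22


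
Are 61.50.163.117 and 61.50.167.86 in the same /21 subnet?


Mask: 255.255.248.0
61.50.163.117 AND mask = 61.50.160.0
61.50.167.86 AND mask = 61.50.160.0
Yes, same subnet (61.50.160.0)


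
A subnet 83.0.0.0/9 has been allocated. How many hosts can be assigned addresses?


Host bits = 32 - 9 = 23
Total addresses = 2^23 = 8388608
Usable = total - 2 (network and broadcast)
Usable hosts: 8388606


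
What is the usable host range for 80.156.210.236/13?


Network: 80.152.0.0
Broadcast: 80.159.255.255
First usable = network + 1
Last usable = broadcast - 1
Range: 80.152.0.1 to 80.159.255.254


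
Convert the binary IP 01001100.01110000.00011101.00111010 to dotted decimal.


01001100 = 76
01110000 = 112
00011101 = 29
00111010 = 58
IP: 76.112.29.58


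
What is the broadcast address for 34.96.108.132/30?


Network: 34.96.108.132/30
Host bits = 2
Set all host bits to 1:
Broadcast: 34.96.108.135


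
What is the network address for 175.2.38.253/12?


IP:   10101111.00000010.00100110.11111101
Mask: 11111111.11110000.00000000.00000000
AND operation:
Net:  10101111.00000000.00000000.00000000
Network: 175.0.0.0/12
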